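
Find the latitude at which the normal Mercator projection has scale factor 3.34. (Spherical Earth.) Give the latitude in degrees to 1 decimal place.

72.6°

Mercator scale is k = sec φ = 1/cos φ.
1/cos φ = 3.34  ⇒  cos φ = 0.2994  ⇒  φ = arccos(0.2994) ≈ 72.6°.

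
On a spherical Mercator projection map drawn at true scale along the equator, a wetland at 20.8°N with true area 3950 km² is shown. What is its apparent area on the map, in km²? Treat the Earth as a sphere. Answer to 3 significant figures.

Mercator is conformal, so the point scale is isotropic: h = k = sec φ = 1/cos φ.
Areal scale = k² = sec²φ = 1/cos²(20.8°) = 1/0.9348² = 1.144.
Apparent area = 3950 × 1.144 ≈ 4520 km².

4520 km²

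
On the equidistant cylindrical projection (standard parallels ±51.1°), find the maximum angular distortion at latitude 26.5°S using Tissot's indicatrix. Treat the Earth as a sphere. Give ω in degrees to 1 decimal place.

The equidistant cylindrical projection with φ₀ = 51.1° has h = 1 (meridians true) and k = cos φ₀ / cos φ along parallels.
At 26.5°: h = 1.000, k = 0.7017; principal scales a = 1.000, b = 0.7017.
sin(ω/2) = (a − b)/(a + b) = 0.2983/1.702 = 0.1753, so ω = 2 arcsin(0.1753) ≈ 20.2°.

20.2°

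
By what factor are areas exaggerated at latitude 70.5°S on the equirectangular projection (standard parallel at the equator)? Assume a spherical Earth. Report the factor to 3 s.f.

For the equirectangular projection with φ₀ = 0 (plate carrée), h = 1 along meridians and k = sec φ along parallels.
Areal scale = h·k = 1 × sec φ; at 70.5°, h = 1.000, k = 2.996, so h·k = 2.996.

3.00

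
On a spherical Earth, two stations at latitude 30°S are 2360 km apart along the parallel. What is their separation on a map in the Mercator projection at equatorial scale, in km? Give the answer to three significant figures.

For Mercator, h = k = sec φ (a conformal cylindrical projection has a single point scale, 1/cos φ).
Along the parallel, k = sec 30° = 1/0.8660 = 1.155.
Map distance = 2360 × 1.155 ≈ 2730 km.

2730 km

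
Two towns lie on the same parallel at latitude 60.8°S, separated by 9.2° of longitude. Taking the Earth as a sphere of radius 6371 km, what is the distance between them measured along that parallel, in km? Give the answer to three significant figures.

499 km

Arc length along a parallel = R cos φ · Δλ (with Δλ in radians).
= 6371 × cos 60.8° × (9.2° × π/180) = 6371 × 0.4879 × 0.1606 ≈ 499 km.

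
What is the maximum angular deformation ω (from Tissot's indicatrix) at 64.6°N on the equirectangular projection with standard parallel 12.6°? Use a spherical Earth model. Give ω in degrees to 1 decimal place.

45.8°

With standard parallel φ₀ = 12.6°, the equirectangular projection gives x = Rλ cos φ₀, y = Rφ, so h = 1 and k = cos 12.6° / cos φ.
At 64.6°: h = 1.000, k = 2.275; principal scales a = 2.275, b = 1.000.
sin(ω/2) = (a − b)/(a + b) = 1.275/3.275 = 0.3894, so ω = 2 arcsin(0.3894) ≈ 45.8°.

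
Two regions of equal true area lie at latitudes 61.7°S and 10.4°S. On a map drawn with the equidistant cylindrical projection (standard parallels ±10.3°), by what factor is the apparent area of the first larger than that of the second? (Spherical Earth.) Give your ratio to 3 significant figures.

In the equirectangular projection with standard parallel φ₀ = 10.3° (x = Rλ cos φ₀, y = Rφ), meridians are true-scale (h = 1) and the parallel scale is k = cos φ₀ / cos φ.
Areal scale at 61.7°: h·k = 1.000 × 2.075 = 2.075.
Areal scale at 10.4°: h·k = 1.000 × 1.000 = 1.000.
Ratio = 2.075/1.000 ≈ 2.07.

2.07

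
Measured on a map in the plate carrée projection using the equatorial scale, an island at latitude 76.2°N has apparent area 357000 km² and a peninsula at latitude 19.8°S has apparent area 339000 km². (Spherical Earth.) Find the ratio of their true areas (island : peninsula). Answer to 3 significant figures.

Plate carrée has h = 1 and k = sec φ, giving areal scale sec φ; true area = (apparent area) · cos φ.
True area of island: 357000 × cos(76.2°) = 357000 × 0.2385 = 85160 km².
True area of peninsula: 339000 × cos(19.8°) = 339000 × 0.9409 = 319000 km².
Ratio = 85160 / 319000 ≈ 0.267.

0.267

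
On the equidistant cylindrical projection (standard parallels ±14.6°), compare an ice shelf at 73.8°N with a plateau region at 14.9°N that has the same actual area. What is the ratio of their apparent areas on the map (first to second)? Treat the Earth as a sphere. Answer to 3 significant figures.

3.46

With standard parallel φ₀ = 14.6°, the equirectangular projection gives x = Rλ cos φ₀, y = Rφ, so h = 1 and k = cos 14.6° / cos φ.
Areal scale at 73.8°: h·k = 1.000 × 3.469 = 3.469.
Areal scale at 14.9°: h·k = 1.000 × 1.001 = 1.001.
Ratio = 3.469/1.001 ≈ 3.46.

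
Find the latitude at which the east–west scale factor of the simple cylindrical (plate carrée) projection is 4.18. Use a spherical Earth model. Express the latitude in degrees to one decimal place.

76.2°

Plate carrée: h = 1, k = sec φ along parallels.
sec φ = 4.18  ⇒  cos φ = 0.2392  ⇒  φ ≈ 76.2°.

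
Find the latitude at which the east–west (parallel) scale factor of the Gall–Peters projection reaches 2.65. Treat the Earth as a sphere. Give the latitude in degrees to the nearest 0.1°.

74.5°

The Gall–Peters projection is cylindrical equal-area with φ₀ = 45°. For cylindrical equal-area with standard parallel φ₀, h = cos φ / cos φ₀ and k = cos φ₀ / cos φ, so h·k = 1.
k = cos φ₀ / cos φ = 2.65  ⇒  cos φ = cos 45° / 2.65 = 0.2668.
φ = arccos(0.2668) ≈ 74.5°.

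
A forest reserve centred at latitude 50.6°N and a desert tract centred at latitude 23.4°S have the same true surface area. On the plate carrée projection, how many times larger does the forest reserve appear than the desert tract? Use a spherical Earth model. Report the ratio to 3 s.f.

1.45

Plate carrée maps x = Rλ, y = Rφ. The meridian scale is h = 1 and the parallel scale is k = 1/cos φ = sec φ.
Areal scale at 50.6°: h·k = 1.000 × 1.575 = 1.575.
Areal scale at 23.4°: h·k = 1.000 × 1.090 = 1.090.
Ratio = 1.575/1.090 ≈ 1.45.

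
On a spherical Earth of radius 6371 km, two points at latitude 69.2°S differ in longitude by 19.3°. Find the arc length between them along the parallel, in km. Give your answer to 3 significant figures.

Arc length along a parallel = R cos φ · Δλ (with Δλ in radians).
= 6371 × cos 69.2° × (19.3° × π/180) = 6371 × 0.3551 × 0.3368 ≈ 762 km.

762 km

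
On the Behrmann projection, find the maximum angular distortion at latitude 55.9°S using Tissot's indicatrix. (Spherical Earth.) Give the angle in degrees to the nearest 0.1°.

The Behrmann projection is cylindrical equal-area with φ₀ = 30°. For cylindrical equal-area with standard parallel φ₀, h = cos φ / cos φ₀ and k = cos φ₀ / cos φ, so h·k = 1.
At 55.9°: h = 0.6474, k = 1.545; principal scales a = 1.545, b = 0.6474.
sin(ω/2) = (a − b)/(a + b) = 0.8973/2.192 = 0.4094, so ω = 2 arcsin(0.4094) ≈ 48.3°.

48.3°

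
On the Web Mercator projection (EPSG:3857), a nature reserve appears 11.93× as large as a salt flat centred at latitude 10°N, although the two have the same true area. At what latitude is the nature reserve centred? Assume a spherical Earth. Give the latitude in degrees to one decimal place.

Mercator areal scale is sec²φ, so apparent-area ratio = sec²φ₁ / sec²φ₂ = cos²φ₂ / cos²φ₁.
cos²φ₂ / cos²φ₁ = 11.93  ⇒  cos φ₁ = cos 10° / √11.93 = 0.9848/3.454 = 0.2851.
φ₁ = arccos(0.2851) ≈ 73.4°.

73.4°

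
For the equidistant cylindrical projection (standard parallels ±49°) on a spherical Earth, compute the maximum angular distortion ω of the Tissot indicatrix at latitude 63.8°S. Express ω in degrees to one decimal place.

With standard parallel φ₀ = 49°, the equirectangular projection gives x = Rλ cos φ₀, y = Rφ, so h = 1 and k = cos 49° / cos φ.
At 63.8°: h = 1.000, k = 1.486; principal scales a = 1.486, b = 1.000.
sin(ω/2) = (a − b)/(a + b) = 0.4860/2.486 = 0.1955, so ω = 2 arcsin(0.1955) ≈ 22.5°.

22.5°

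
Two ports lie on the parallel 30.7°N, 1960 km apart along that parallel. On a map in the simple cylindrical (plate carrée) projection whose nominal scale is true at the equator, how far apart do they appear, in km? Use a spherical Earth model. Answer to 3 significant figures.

2280 km

For the equirectangular projection with φ₀ = 0 (plate carrée), h = 1 along meridians and k = sec φ along parallels.
Along the parallel, k = sec 30.7° = 1/0.8599 = 1.163.
Map distance = 1960 × 1.163 ≈ 2280 km.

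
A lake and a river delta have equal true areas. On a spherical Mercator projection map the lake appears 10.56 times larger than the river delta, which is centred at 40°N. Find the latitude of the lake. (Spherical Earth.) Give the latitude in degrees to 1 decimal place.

76.4°

For equal true areas on Mercator, apparent areas scale as sec²φ, so the ratio is cos²φ₂ / cos²φ₁.
cos²φ₂ / cos²φ₁ = 10.56  ⇒  cos φ₁ = cos 40° / √10.56 = 0.7660/3.250 = 0.2357.
φ₁ = arccos(0.2357) ≈ 76.4°.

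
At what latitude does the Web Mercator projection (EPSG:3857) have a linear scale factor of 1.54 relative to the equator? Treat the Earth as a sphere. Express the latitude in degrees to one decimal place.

Mercator scale is k = sec φ = 1/cos φ.
1/cos φ = 1.54  ⇒  cos φ = 0.6494  ⇒  φ = arccos(0.6494) ≈ 49.5°.

49.5°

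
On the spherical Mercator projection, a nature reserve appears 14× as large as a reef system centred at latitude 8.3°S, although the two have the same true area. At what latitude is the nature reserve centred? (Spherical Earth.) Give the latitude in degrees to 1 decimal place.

For equal true areas on Mercator, apparent areas scale as sec²φ, so the ratio is cos²φ₂ / cos²φ₁.
cos²φ₂ / cos²φ₁ = 14  ⇒  cos φ₁ = cos 8.3° / √14 = 0.9895/3.742 = 0.2645.
φ₁ = arccos(0.2645) ≈ 74.7°.

74.7°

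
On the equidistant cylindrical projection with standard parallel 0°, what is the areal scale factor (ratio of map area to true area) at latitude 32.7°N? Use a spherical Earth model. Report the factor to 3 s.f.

For the equirectangular projection with φ₀ = 0 (plate carrée), h = 1 along meridians and k = sec φ along parallels.
Areal scale = h·k = 1 × sec φ; at 32.7°, h = 1.000, k = 1.188, so h·k = 1.188.

1.19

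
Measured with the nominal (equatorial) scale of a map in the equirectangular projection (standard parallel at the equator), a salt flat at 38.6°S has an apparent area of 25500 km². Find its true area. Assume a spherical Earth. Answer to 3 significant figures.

In the plate carrée (x = Rλ, y = Rφ), meridians are true-scale (h = 1) and parallels are stretched by k = sec φ.
Areal scale = h·k = 1 × sec φ; at 38.6°, h = 1.000, k = 1.280, so h·k = 1.280.
True area = apparent / (areal scale) = 25500 / 1.280 ≈ 19900 km².

19900 km²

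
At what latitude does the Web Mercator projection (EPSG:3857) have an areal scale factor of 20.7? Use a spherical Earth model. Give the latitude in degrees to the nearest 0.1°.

Mercator areal scale is sec²φ.
sec²φ = 20.7  ⇒  cos²φ = 0.04831  ⇒  cos φ = 0.2198.
φ = arccos(0.2198) ≈ 77.3°.

77.3°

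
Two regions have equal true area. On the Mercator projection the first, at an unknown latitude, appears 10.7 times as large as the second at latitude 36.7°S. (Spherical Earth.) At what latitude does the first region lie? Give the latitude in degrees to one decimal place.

Mercator areal scale is sec²φ, so apparent-area ratio = sec²φ₁ / sec²φ₂ = cos²φ₂ / cos²φ₁.
cos²φ₂ / cos²φ₁ = 10.7  ⇒  cos φ₁ = cos 36.7° / √10.7 = 0.8018/3.271 = 0.2451.
φ₁ = arccos(0.2451) ≈ 75.8°.

75.8°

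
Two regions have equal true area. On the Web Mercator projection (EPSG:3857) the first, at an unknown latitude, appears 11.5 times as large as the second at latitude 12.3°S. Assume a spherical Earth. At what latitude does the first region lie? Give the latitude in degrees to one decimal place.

On Mercator, (apparent₁)/(apparent₂) = sec²φ₁ / sec²φ₂ when true areas are equal.
cos²φ₂ / cos²φ₁ = 11.5  ⇒  cos φ₁ = cos 12.3° / √11.5 = 0.9770/3.391 = 0.2881.
φ₁ = arccos(0.2881) ≈ 73.3°.

73.3°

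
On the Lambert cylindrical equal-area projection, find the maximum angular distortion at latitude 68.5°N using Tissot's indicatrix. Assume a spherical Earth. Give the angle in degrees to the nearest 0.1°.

The Lambert cylindrical equal-area projection is the cylindrical equal-area projection with its standard parallel at the equator (φ₀ = 0). A cylindrical equal-area projection with standard parallel φ₀ has meridian scale h = cos φ / cos φ₀ and parallel scale k = cos φ₀ / cos φ (so areas are preserved, h·k = 1).
At 68.5°: h = 0.3665, k = 2.729; principal scales a = 2.729, b = 0.3665.
sin(ω/2) = (a − b)/(a + b) = 2.362/3.095 = 0.7632, so ω = 2 arcsin(0.7632) ≈ 99.5°.

99.5°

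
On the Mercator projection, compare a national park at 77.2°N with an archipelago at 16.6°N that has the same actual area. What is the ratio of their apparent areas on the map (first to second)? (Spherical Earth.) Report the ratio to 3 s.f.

18.7

Mercator areal scale is sec²φ.
At 77.2°: sec²(77.2°) = 1/0.2215² = 20.37.
At 16.6°: sec²(16.6°) = 1/0.9583² = 1.089.
Ratio = 20.37/1.089 = cos²(16.6°)/cos²(77.2°) ≈ 18.7.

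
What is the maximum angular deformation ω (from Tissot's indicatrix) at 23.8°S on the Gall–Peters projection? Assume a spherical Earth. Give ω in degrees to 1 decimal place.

29.2°

Gall–Peters is a cylindrical equal-area projection with standard parallels at ±45°. Cylindrical equal-area (φ₀ = 45°): h = cos φ / cos 45° along meridians, k = cos 45° / cos φ along parallels; h·k = 1.
At 23.8°: h = 1.294, k = 0.7728; principal scales a = 1.294, b = 0.7728.
sin(ω/2) = (a − b)/(a + b) = 0.5211/2.067 = 0.2521, so ω = 2 arcsin(0.2521) ≈ 29.2°.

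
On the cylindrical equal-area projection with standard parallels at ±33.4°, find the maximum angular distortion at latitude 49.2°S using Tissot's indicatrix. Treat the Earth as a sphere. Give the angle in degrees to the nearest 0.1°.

For cylindrical equal-area with standard parallel φ₀, h = cos φ / cos φ₀ and k = cos φ₀ / cos φ, so h·k = 1.
At 49.2°: h = 0.7827, k = 1.278; principal scales a = 1.278, b = 0.7827.
sin(ω/2) = (a − b)/(a + b) = 0.4950/2.060 = 0.2402, so ω = 2 arcsin(0.2402) ≈ 27.8°.

27.8°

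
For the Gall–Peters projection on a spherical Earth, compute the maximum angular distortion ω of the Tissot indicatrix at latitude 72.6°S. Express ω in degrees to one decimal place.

Gall–Peters is a cylindrical equal-area projection with standard parallels at ±45°. Cylindrical equal-area (φ₀ = 45°): h = cos φ / cos 45° along meridians, k = cos 45° / cos φ along parallels; h·k = 1.
At 72.6°: h = 0.4229, k = 2.365; principal scales a = 2.365, b = 0.4229.
sin(ω/2) = (a − b)/(a + b) = 1.942/2.787 = 0.6966, so ω = 2 arcsin(0.6966) ≈ 88.3°.

88.3°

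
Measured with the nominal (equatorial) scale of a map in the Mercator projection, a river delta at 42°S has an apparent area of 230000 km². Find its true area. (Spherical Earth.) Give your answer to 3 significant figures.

For Mercator, h = k = sec φ (a conformal cylindrical projection has a single point scale, 1/cos φ).
Areal scale = k² = sec²φ = 1/cos²(42°) = 1/0.7431² = 1.811.
True area = apparent / (areal scale) = 230000 / 1.811 ≈ 127000 km².

127000 km²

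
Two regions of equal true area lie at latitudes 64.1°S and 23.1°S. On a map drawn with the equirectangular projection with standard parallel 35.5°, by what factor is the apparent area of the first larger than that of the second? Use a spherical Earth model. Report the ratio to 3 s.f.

2.11

With standard parallel φ₀ = 35.5°, the equirectangular projection gives x = Rλ cos φ₀, y = Rφ, so h = 1 and k = cos 35.5° / cos φ.
Areal scale at 64.1°: h·k = 1.000 × 1.864 = 1.864.
Areal scale at 23.1°: h·k = 1.000 × 0.8851 = 0.8851.
Ratio = 1.864/0.8851 ≈ 2.11.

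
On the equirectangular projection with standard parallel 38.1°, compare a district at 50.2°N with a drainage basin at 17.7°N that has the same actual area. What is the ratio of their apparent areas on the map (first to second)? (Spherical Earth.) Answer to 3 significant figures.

1.49

The equidistant cylindrical projection with φ₀ = 38.1° has h = 1 (meridians true) and k = cos φ₀ / cos φ along parallels.
Areal scale at 50.2°: h·k = 1.000 × 1.229 = 1.229.
Areal scale at 17.7°: h·k = 1.000 × 0.8260 = 0.8260.
Ratio = 1.229/0.8260 ≈ 1.49.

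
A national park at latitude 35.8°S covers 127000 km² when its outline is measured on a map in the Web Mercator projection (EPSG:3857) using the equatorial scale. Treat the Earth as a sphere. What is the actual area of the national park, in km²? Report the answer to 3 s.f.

The Mercator projection is conformal; its linear scale factor is the same in every direction and equals sec φ = 1/cos φ.
Areal scale = k² = sec²φ = 1/cos²(35.8°) = 1/0.8111² = 1.520.
True area = apparent / (areal scale) = 127000 / 1.520 ≈ 83500 km².

83500 km²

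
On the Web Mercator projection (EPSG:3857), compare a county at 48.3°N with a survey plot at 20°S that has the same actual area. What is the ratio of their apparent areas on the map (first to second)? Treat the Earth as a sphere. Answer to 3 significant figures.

Mercator areal scale is sec²φ.
At 48.3°: sec²(48.3°) = 1/0.6652² = 2.260.
At 20°: sec²(20°) = 1/0.9397² = 1.132.
Ratio = 2.260/1.132 = cos²(20°)/cos²(48.3°) ≈ 2.00.

2.00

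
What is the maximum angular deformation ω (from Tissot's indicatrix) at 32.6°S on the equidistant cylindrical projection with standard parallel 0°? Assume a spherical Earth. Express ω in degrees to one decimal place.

In the plate carrée (x = Rλ, y = Rφ), meridians are true-scale (h = 1) and parallels are stretched by k = sec φ.
At 32.6°: h = 1.000, k = 1.187; principal scales a = 1.187, b = 1.000.
sin(ω/2) = (a − b)/(a + b) = 0.1870/2.187 = 0.08551, so ω = 2 arcsin(0.08551) ≈ 9.8°.

9.8°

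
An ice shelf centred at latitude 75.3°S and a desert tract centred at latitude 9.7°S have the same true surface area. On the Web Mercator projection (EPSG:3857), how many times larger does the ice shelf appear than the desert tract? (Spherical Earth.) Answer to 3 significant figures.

15.1

Mercator is conformal with k = sec φ, so areal scale = k² = sec²φ.
At 75.3°: sec²(75.3°) = 1/0.2538² = 15.53.
At 9.7°: sec²(9.7°) = 1/0.9857² = 1.029.
Ratio = 15.53/1.029 = cos²(9.7°)/cos²(75.3°) ≈ 15.1.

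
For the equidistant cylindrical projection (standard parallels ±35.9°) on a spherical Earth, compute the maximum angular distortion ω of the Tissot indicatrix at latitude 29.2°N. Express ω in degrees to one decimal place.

With standard parallel φ₀ = 35.9°, the equirectangular projection gives x = Rλ cos φ₀, y = Rφ, so h = 1 and k = cos 35.9° / cos φ.
At 29.2°: h = 1.000, k = 0.9280; principal scales a = 1.000, b = 0.9280.
sin(ω/2) = (a − b)/(a + b) = 0.07203/1.928 = 0.03736, so ω = 2 arcsin(0.03736) ≈ 4.3°.

4.3°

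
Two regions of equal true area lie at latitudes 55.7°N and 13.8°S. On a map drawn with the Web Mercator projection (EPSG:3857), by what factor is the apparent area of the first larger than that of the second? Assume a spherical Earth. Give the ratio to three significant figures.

2.97

Mercator areal scale is sec²φ.
At 55.7°: sec²(55.7°) = 1/0.5635² = 3.149.
At 13.8°: sec²(13.8°) = 1/0.9711² = 1.060.
Ratio = 3.149/1.060 = cos²(13.8°)/cos²(55.7°) ≈ 2.97.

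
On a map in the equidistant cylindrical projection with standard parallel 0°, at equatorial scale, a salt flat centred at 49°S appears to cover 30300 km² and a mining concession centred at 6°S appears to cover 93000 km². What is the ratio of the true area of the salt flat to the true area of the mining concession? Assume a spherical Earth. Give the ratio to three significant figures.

Plate carrée has h = 1 and k = sec φ, giving areal scale sec φ; true area = (apparent area) · cos φ.
True area of salt flat: 30300 × cos(49°) = 30300 × 0.6561 = 19880 km².
True area of mining concession: 93000 × cos(6°) = 93000 × 0.9945 = 92490 km².
Ratio = 19880 / 92490 ≈ 0.215.

0.215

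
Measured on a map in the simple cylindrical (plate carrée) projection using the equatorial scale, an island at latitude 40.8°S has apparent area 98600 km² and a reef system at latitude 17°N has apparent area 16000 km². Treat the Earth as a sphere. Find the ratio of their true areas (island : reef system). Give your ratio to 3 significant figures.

4.88

On the plate carrée, areal scale = h·k = 1 × sec φ, so true area = apparent × cos φ.
True area of island: 98600 × cos(40.8°) = 98600 × 0.7570 = 74640 km².
True area of reef system: 16000 × cos(17°) = 16000 × 0.9563 = 15300 km².
Ratio = 74640 / 15300 ≈ 4.88.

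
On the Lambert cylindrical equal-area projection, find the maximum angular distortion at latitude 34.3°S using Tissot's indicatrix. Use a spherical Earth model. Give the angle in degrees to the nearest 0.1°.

The Lambert cylindrical equal-area projection is the cylindrical equal-area projection with its standard parallel at the equator (φ₀ = 0). For cylindrical equal-area with standard parallel φ₀, h = cos φ / cos φ₀ and k = cos φ₀ / cos φ, so h·k = 1.
At 34.3°: h = 0.8261, k = 1.211; principal scales a = 1.211, b = 0.8261.
sin(ω/2) = (a − b)/(a + b) = 0.3844/2.037 = 0.1888, so ω = 2 arcsin(0.1888) ≈ 21.8°.

21.8°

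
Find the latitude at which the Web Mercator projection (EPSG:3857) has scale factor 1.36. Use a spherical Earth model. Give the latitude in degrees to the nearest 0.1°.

42.7°

Mercator scale is k = sec φ = 1/cos φ.
1/cos φ = 1.36  ⇒  cos φ = 0.7353  ⇒  φ = arccos(0.7353) ≈ 42.7°.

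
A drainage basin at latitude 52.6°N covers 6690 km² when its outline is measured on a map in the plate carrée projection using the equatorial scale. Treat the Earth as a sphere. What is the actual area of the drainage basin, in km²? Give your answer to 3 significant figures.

4060 km²

For the equirectangular projection with φ₀ = 0 (plate carrée), h = 1 along meridians and k = sec φ along parallels.
Areal scale = h·k = 1 × sec φ; at 52.6°, h = 1.000, k = 1.646, so h·k = 1.646.
True area = apparent / (areal scale) = 6690 / 1.646 ≈ 4060 km².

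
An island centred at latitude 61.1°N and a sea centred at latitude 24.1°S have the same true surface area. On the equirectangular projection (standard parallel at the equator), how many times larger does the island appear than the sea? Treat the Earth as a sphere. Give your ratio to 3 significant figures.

Plate carrée maps x = Rλ, y = Rφ. The meridian scale is h = 1 and the parallel scale is k = 1/cos φ = sec φ.
Areal scale at 61.1°: h·k = 1.000 × 2.069 = 2.069.
Areal scale at 24.1°: h·k = 1.000 × 1.095 = 1.095.
Ratio = 2.069/1.095 ≈ 1.89.

1.89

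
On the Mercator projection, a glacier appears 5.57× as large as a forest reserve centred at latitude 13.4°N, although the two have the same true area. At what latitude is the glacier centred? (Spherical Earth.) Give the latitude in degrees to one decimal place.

Mercator areal scale is sec²φ, so apparent-area ratio = sec²φ₁ / sec²φ₂ = cos²φ₂ / cos²φ₁.
cos²φ₂ / cos²φ₁ = 5.57  ⇒  cos φ₁ = cos 13.4° / √5.57 = 0.9728/2.360 = 0.4122.
φ₁ = arccos(0.4122) ≈ 65.7°.

65.7°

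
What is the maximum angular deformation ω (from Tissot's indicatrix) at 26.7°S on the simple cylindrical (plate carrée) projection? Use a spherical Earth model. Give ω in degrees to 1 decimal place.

6.5°

Plate carrée maps x = Rλ, y = Rφ. The meridian scale is h = 1 and the parallel scale is k = 1/cos φ = sec φ.
At 26.7°: h = 1.000, k = 1.119; principal scales a = 1.119, b = 1.000.
sin(ω/2) = (a − b)/(a + b) = 0.1194/2.119 = 0.05632, so ω = 2 arcsin(0.05632) ≈ 6.5°.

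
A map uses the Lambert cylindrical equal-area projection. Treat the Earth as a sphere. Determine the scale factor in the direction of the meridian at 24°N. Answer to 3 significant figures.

The Lambert cylindrical equal-area projection is the cylindrical equal-area projection with its standard parallel at the equator (φ₀ = 0). Cylindrical equal-area (φ₀ = 0°): h = cos φ / cos 0° along meridians, k = cos 0° / cos φ along parallels; h·k = 1.
h = cos 24° / cos 0° = 0.9135/1.000 = 0.9135.

0.914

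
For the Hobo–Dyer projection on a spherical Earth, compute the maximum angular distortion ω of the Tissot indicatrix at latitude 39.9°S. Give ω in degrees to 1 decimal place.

3.8°

The Hobo–Dyer projection is cylindrical equal-area with φ₀ = 37.5°. For cylindrical equal-area with standard parallel φ₀, h = cos φ / cos φ₀ and k = cos φ₀ / cos φ, so h·k = 1.
At 39.9°: h = 0.9670, k = 1.034; principal scales a = 1.034, b = 0.9670.
sin(ω/2) = (a − b)/(a + b) = 0.06715/2.001 = 0.03355, so ω = 2 arcsin(0.03355) ≈ 3.8°.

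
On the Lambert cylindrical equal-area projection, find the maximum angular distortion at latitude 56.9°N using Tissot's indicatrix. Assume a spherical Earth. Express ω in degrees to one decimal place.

65.4°

The Lambert cylindrical equal-area projection is the cylindrical equal-area projection with its standard parallel at the equator (φ₀ = 0). Cylindrical equal-area (φ₀ = 0°): h = cos φ / cos 0° along meridians, k = cos 0° / cos φ along parallels; h·k = 1.
At 56.9°: h = 0.5461, k = 1.831; principal scales a = 1.831, b = 0.5461.
sin(ω/2) = (a − b)/(a + b) = 1.285/2.377 = 0.5406, so ω = 2 arcsin(0.5406) ≈ 65.4°.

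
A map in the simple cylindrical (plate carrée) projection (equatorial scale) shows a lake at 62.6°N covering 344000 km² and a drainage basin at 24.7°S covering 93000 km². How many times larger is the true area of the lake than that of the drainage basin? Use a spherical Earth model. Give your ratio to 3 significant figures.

1.87

On the plate carrée, areal scale = h·k = 1 × sec φ, so true area = apparent × cos φ.
True area of lake: 344000 × cos(62.6°) = 344000 × 0.4602 = 158300 km².
True area of drainage basin: 93000 × cos(24.7°) = 93000 × 0.9085 = 84490 km².
Ratio = 158300 / 84490 ≈ 1.87.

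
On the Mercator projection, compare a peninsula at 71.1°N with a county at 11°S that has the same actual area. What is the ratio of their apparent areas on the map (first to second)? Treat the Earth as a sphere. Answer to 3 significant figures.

Mercator areal scale is sec²φ.
At 71.1°: sec²(71.1°) = 1/0.3239² = 9.531.
At 11°: sec²(11°) = 1/0.9816² = 1.038.
Ratio = 9.531/1.038 = cos²(11°)/cos²(71.1°) ≈ 9.18.

9.18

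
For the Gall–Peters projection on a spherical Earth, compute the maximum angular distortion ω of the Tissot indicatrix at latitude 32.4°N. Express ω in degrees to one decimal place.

20.2°

Gall–Peters is a cylindrical equal-area projection with standard parallels at ±45°. A cylindrical equal-area projection with standard parallel φ₀ has meridian scale h = cos φ / cos φ₀ and parallel scale k = cos φ₀ / cos φ (so areas are preserved, h·k = 1).
At 32.4°: h = 1.194, k = 0.8375; principal scales a = 1.194, b = 0.8375.
sin(ω/2) = (a − b)/(a + b) = 0.3566/2.032 = 0.1755, so ω = 2 arcsin(0.1755) ≈ 20.2°.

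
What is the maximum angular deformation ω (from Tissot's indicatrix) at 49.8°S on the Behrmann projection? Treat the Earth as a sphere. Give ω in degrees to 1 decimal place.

33.2°

Behrmann is a cylindrical equal-area projection with standard parallels at ±30°. A cylindrical equal-area projection with standard parallel φ₀ has meridian scale h = cos φ / cos φ₀ and parallel scale k = cos φ₀ / cos φ (so areas are preserved, h·k = 1).
At 49.8°: h = 0.7453, k = 1.342; principal scales a = 1.342, b = 0.7453.
sin(ω/2) = (a − b)/(a + b) = 0.5964/2.087 = 0.2858, so ω = 2 arcsin(0.2858) ≈ 33.2°.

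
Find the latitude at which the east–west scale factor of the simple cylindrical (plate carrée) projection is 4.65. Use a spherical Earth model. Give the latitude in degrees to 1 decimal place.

77.6°

Plate carrée: h = 1, k = sec φ along parallels.
sec φ = 4.65  ⇒  cos φ = 0.2151  ⇒  φ ≈ 77.6°.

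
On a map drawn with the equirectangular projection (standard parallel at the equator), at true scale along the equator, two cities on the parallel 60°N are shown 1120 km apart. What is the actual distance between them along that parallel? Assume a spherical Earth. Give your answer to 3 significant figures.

560 km

In the plate carrée (x = Rλ, y = Rφ), meridians are true-scale (h = 1) and parallels are stretched by k = sec φ.
Along the parallel at 60°, map distances are exaggerated by k = sec 60° = 2.000.
True distance = 1120 / 2.000 = 1120 × cos 60° ≈ 560 km.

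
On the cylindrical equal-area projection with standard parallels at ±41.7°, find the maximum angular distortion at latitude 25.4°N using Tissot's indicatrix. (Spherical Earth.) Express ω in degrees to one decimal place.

For cylindrical equal-area with standard parallel φ₀, h = cos φ / cos φ₀ and k = cos φ₀ / cos φ, so h·k = 1.
At 25.4°: h = 1.210, k = 0.8265; principal scales a = 1.210, b = 0.8265.
sin(ω/2) = (a − b)/(a + b) = 0.3833/2.036 = 0.1882, so ω = 2 arcsin(0.1882) ≈ 21.7°.

21.7°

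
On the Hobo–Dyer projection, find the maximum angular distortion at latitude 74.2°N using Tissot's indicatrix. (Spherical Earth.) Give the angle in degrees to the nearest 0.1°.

104.2°

The Hobo–Dyer projection is cylindrical equal-area with φ₀ = 37.5°. For cylindrical equal-area with standard parallel φ₀, h = cos φ / cos φ₀ and k = cos φ₀ / cos φ, so h·k = 1.
At 74.2°: h = 0.3432, k = 2.914; principal scales a = 2.914, b = 0.3432.
sin(ω/2) = (a − b)/(a + b) = 2.571/3.257 = 0.7892, so ω = 2 arcsin(0.7892) ≈ 104.2°.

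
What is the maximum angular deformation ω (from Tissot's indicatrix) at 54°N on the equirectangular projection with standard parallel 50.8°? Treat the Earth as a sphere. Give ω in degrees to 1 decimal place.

In the equirectangular projection with standard parallel φ₀ = 50.8° (x = Rλ cos φ₀, y = Rφ), meridians are true-scale (h = 1) and the parallel scale is k = cos φ₀ / cos φ.
At 54°: h = 1.000, k = 1.075; principal scales a = 1.075, b = 1.000.
sin(ω/2) = (a − b)/(a + b) = 0.07527/2.075 = 0.03627, so ω = 2 arcsin(0.03627) ≈ 4.2°.

4.2°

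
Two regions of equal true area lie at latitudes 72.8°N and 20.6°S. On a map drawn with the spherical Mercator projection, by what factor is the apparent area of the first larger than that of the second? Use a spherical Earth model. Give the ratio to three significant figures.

On Mercator, area is exaggerated by sec²φ = 1/cos²φ.
At 72.8°: sec²(72.8°) = 1/0.2957² = 11.44.
At 20.6°: sec²(20.6°) = 1/0.9361² = 1.141.
Ratio = 11.44/1.141 = cos²(20.6°)/cos²(72.8°) ≈ 10.0.

10.0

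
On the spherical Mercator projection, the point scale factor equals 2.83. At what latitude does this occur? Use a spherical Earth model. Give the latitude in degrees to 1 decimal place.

69.3°

Mercator scale is k = sec φ = 1/cos φ.
1/cos φ = 2.83  ⇒  cos φ = 0.3534  ⇒  φ = arccos(0.3534) ≈ 69.3°.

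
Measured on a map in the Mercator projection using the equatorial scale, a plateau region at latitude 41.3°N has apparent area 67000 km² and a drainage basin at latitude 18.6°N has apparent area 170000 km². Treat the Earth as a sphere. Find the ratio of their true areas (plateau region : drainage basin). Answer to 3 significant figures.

On Mercator the areal scale is sec²φ, so true area = apparent × cos²φ.
True area of plateau region: 67000 × cos²(41.3°) = 67000 × 0.5644 = 37810 km².
True area of drainage basin: 170000 × cos²(18.6°) = 170000 × 0.8983 = 152700 km².
Ratio = 37810 / 152700 ≈ 0.248.

0.248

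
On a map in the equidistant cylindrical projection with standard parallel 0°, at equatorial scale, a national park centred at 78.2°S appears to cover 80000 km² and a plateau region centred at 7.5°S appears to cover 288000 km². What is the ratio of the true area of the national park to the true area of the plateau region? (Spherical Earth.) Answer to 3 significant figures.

Plate carrée has h = 1 and k = sec φ, giving areal scale sec φ; true area = (apparent area) · cos φ.
True area of national park: 80000 × cos(78.2°) = 80000 × 0.2045 = 16360 km².
True area of plateau region: 288000 × cos(7.5°) = 288000 × 0.9914 = 285500 km².
Ratio = 16360 / 285500 ≈ 0.0573.

0.0573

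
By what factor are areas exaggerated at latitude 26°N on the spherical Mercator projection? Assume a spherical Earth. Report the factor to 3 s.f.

1.24

Mercator is conformal, so the point scale is isotropic: h = k = sec φ = 1/cos φ.
Areal scale = k² = sec²φ = 1/cos²(26°) = 1/0.8988² = 1.238.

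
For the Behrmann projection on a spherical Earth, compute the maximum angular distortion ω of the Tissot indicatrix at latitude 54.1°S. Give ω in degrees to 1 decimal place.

43.6°

The Behrmann projection is cylindrical equal-area with φ₀ = 30°. For cylindrical equal-area with standard parallel φ₀, h = cos φ / cos φ₀ and k = cos φ₀ / cos φ, so h·k = 1.
At 54.1°: h = 0.6771, k = 1.477; principal scales a = 1.477, b = 0.6771.
sin(ω/2) = (a − b)/(a + b) = 0.7998/2.154 = 0.3713, so ω = 2 arcsin(0.3713) ≈ 43.6°.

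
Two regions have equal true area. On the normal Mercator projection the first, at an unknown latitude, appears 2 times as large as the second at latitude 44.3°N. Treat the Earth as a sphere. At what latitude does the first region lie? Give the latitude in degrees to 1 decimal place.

For equal true areas on Mercator, apparent areas scale as sec²φ, so the ratio is cos²φ₂ / cos²φ₁.
cos²φ₂ / cos²φ₁ = 2  ⇒  cos φ₁ = cos 44.3° / √2 = 0.7157/1.414 = 0.5061.
φ₁ = arccos(0.5061) ≈ 59.6°.

59.6°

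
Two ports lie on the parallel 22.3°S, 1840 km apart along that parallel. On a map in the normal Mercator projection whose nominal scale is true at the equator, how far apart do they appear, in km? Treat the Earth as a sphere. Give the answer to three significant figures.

Mercator is conformal, so the point scale is isotropic: h = k = sec φ = 1/cos φ.
Along the parallel, k = sec 22.3° = 1/0.9252 = 1.081.
Map distance = 1840 × 1.081 ≈ 1990 km.

1990 km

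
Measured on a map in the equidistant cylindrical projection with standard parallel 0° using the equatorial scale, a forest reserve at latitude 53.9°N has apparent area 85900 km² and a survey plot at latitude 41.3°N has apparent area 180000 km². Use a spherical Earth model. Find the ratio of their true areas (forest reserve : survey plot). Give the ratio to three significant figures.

On the plate carrée, areal scale = h·k = 1 × sec φ, so true area = apparent × cos φ.
True area of forest reserve: 85900 × cos(53.9°) = 85900 × 0.5892 = 50610 km².
True area of survey plot: 180000 × cos(41.3°) = 180000 × 0.7513 = 135200 km².
Ratio = 50610 / 135200 ≈ 0.374.

0.374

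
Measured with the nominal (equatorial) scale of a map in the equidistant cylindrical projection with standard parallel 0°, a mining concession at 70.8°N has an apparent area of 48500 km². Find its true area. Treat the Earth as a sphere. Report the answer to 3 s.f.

For the equirectangular projection with φ₀ = 0 (plate carrée), h = 1 along meridians and k = sec φ along parallels.
Areal scale = h·k = 1 × sec φ; at 70.8°, h = 1.000, k = 3.041, so h·k = 3.041.
True area = apparent / (areal scale) = 48500 / 3.041 ≈ 16000 km².

16000 km²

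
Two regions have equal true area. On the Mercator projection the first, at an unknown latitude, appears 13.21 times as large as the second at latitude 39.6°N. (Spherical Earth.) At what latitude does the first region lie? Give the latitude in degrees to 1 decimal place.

77.8°

On Mercator, (apparent₁)/(apparent₂) = sec²φ₁ / sec²φ₂ when true areas are equal.
cos²φ₂ / cos²φ₁ = 13.21  ⇒  cos φ₁ = cos 39.6° / √13.21 = 0.7705/3.635 = 0.2120.
φ₁ = arccos(0.2120) ≈ 77.8°.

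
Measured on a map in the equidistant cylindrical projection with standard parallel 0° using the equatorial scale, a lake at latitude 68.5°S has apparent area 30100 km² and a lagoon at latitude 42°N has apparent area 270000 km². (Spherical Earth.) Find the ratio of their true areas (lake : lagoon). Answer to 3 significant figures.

0.0550

Plate carrée has h = 1 and k = sec φ, giving areal scale sec φ; true area = (apparent area) · cos φ.
True area of lake: 30100 × cos(68.5°) = 30100 × 0.3665 = 11030 km².
True area of lagoon: 270000 × cos(42°) = 270000 × 0.7431 = 200600 km².
Ratio = 11030 / 200600 ≈ 0.0550.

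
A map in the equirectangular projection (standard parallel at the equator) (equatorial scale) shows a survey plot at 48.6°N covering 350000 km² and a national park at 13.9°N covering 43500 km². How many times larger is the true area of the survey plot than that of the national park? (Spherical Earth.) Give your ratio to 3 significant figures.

5.48

On the plate carrée, areal scale = h·k = 1 × sec φ, so true area = apparent × cos φ.
True area of survey plot: 350000 × cos(48.6°) = 350000 × 0.6613 = 231500 km².
True area of national park: 43500 × cos(13.9°) = 43500 × 0.9707 = 42230 km².
Ratio = 231500 / 42230 ≈ 5.48.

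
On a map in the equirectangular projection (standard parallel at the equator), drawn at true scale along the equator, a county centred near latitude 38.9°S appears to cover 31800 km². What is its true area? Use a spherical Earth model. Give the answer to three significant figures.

Plate carrée maps x = Rλ, y = Rφ. The meridian scale is h = 1 and the parallel scale is k = 1/cos φ = sec φ.
Areal scale = h·k = 1 × sec φ; at 38.9°, h = 1.000, k = 1.285, so h·k = 1.285.
True area = apparent / (areal scale) = 31800 / 1.285 ≈ 24700 km².

24700 km²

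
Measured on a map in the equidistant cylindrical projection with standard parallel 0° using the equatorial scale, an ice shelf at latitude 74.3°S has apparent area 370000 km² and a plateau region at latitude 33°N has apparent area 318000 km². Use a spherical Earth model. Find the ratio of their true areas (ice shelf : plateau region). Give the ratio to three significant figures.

0.375

On the plate carrée, areal scale = h·k = 1 × sec φ, so true area = apparent × cos φ.
True area of ice shelf: 370000 × cos(74.3°) = 370000 × 0.2706 = 100100 km².
True area of plateau region: 318000 × cos(33°) = 318000 × 0.8387 = 266700 km².
Ratio = 100100 / 266700 ≈ 0.375.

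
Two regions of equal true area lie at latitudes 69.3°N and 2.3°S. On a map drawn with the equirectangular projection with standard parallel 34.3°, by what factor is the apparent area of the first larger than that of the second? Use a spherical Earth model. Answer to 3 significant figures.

2.83

With standard parallel φ₀ = 34.3°, the equirectangular projection gives x = Rλ cos φ₀, y = Rφ, so h = 1 and k = cos 34.3° / cos φ.
Areal scale at 69.3°: h·k = 1.000 × 2.337 = 2.337.
Areal scale at 2.3°: h·k = 1.000 × 0.8268 = 0.8268.
Ratio = 2.337/0.8268 ≈ 2.83.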